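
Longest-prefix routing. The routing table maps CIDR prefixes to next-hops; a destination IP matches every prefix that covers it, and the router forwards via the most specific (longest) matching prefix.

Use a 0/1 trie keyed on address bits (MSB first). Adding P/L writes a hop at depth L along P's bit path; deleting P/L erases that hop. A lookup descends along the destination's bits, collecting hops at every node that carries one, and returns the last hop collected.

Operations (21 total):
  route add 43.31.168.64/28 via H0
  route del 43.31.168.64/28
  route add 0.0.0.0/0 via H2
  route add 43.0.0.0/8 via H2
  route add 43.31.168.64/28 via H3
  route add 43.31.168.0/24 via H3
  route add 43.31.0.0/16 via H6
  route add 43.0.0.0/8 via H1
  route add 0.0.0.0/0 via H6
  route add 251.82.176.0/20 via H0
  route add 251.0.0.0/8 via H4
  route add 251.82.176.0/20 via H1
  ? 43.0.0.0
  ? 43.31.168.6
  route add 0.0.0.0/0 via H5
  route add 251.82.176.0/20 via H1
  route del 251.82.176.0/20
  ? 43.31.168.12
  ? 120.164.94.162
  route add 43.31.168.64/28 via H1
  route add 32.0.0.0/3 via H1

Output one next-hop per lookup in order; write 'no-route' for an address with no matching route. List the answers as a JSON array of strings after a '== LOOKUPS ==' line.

Trace:
  add 43.31.168.64/28 -> H0 at depth 28
  - 43.31.168.64/28 clear@28
  add 0.0.0.0/0 -> H2 at depth 0
  add 43.0.0.0/8 -> H2 at depth 8
  add 43.31.168.64/28 -> H3 at depth 28
  add 43.31.168.0/24 -> H3 at depth 24
  add 43.31.0.0/16 -> H6 at depth 16
  add 43.0.0.0/8 -> H1 at depth 8
  add 0.0.0.0/0 -> H6 at depth 0
  add 251.82.176.0/20 -> H0 at depth 20
  add 251.0.0.0/8 -> H4 at depth 8
  add 251.82.176.0/20 -> H1 at depth 20
  lookup 43.0.0.0: bits 00101011000 walk d0:H6→d1:-→d2:-→d3:-→d4:-→d5:-→d6:-→d7:-→d8:H1→d9:-→d10:-→d11:- -> H1
  lookup 43.31.168.6: bits 0010101100011111101010000 walk d0:H6→d1:-→d2:-→d3:-→d4:-→d5:-→d6:-→d7:-→d8:H1→d9:-→d10:-→d11:-→d12:-→d13:-→d14:-→d15:-→d16:H6→d17:-→d18:-→d19:-→d20:-→d21:-→d22:-→d23:-→d24:H3→d25:- -> H3
  add 0.0.0.0/0 -> H5 at depth 0
  add 251.82.176.0/20 -> H1 at depth 20
  - 251.82.176.0/20 clear@20
  lookup 43.31.168.12: bits 0010101100011111101010000 walk d0:H5→d1:-→d2:-→d3:-→d4:-→d5:-→d6:-→d7:-→d8:H1→d9:-→d10:-→d11:-→d12:-→d13:-→d14:-→d15:-→d16:H6→d17:-→d18:-→d19:-→d20:-→d21:-→d22:-→d23:-→d24:H3→d25:- -> H3
  lookup 120.164.94.162: bits 0 walk d0:H5→d1:- -> H5
  add 43.31.168.64/28 -> H1 at depth 28
  add 32.0.0.0/3 -> H1 at depth 3

== LOOKUPS ==
["H1","H3","H3","H5"]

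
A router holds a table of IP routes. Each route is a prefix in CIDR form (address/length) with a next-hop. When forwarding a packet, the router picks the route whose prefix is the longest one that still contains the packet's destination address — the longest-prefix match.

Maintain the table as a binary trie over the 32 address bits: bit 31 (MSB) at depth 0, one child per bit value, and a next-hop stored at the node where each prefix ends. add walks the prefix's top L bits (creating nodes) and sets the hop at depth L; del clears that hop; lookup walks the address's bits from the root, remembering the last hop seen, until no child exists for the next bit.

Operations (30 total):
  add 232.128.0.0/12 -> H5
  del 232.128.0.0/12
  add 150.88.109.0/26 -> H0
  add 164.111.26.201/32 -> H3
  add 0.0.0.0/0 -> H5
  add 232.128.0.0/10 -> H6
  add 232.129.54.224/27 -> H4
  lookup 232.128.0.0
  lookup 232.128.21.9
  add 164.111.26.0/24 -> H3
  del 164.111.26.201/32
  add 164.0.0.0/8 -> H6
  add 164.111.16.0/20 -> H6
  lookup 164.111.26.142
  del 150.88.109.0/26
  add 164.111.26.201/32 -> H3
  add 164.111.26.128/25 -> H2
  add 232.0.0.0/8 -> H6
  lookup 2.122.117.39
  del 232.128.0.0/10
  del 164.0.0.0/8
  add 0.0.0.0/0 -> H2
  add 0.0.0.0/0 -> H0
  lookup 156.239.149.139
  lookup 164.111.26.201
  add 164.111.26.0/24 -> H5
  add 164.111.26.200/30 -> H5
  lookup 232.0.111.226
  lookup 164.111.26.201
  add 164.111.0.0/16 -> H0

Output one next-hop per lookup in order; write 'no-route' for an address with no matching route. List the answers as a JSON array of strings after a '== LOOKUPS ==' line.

Apply in order:
  + 232.128.0.0/12 (H5) depth=12
  del 232.128.0.0/12 (clear depth 12)
  + 150.88.109.0/26 (H0) depth=26
  + 164.111.26.201/32 (H3) depth=32
  + 0.0.0.0/0 (H5) depth=0
  + 232.128.0.0/10 (H6) depth=10
  + 232.129.54.224/27 (H4) depth=27
  lookup 232.128.0.0: bits 111010001000000 walk d0:H5→d1:-→d2:-→d3:-→d4:-→d5:-→d6:-→d7:-→d8:-→d9:-→d10:H6→d11:-→d12:-→d13:-→d14:-→d15:- -> H6
  lookup 232.128.21.9: bits 111010001000000 walk d0:H5→d1:-→d2:-→d3:-→d4:-→d5:-→d6:-→d7:-→d8:-→d9:-→d10:H6→d11:-→d12:-→d13:-→d14:-→d15:- -> H6
  + 164.111.26.0/24 (H3) depth=24
  del 164.111.26.201/32 (clear depth 32)
  + 164.0.0.0/8 (H6) depth=8
  + 164.111.16.0/20 (H6) depth=20
  lookup 164.111.26.142: bits 1010010001101111000110101 walk d0:H5→d1:-→d2:-→d3:-→d4:-→d5:-→d6:-→d7:-→d8:H6→d9:-→d10:-→d11:-→d12:-→d13:-→d14:-→d15:-→d16:-→d17:-→d18:-→d19:-→d20:H6→d21:-→d22:-→d23:-→d24:H3→d25:- -> H3
  del 150.88.109.0/26 (clear depth 26)
  + 164.111.26.201/32 (H3) depth=32
  + 164.111.26.128/25 (H2) depth=25
  + 232.0.0.0/8 (H6) depth=8
  lookup 2.122.117.39: bits ε walk d0:H5 -> H5
  del 232.128.0.0/10 (clear depth 10)
  del 164.0.0.0/8 (clear depth 8)
  + 0.0.0.0/0 (H2) depth=0
  + 0.0.0.0/0 (H0) depth=0
  lookup 156.239.149.139: bits 1001 walk d0:H0→d1:-→d2:-→d3:-→d4:- -> H0
  lookup 164.111.26.201: bits 10100100011011110001101011001001 walk d0:H0→d1:-→d2:-→d3:-→d4:-→d5:-→d6:-→d7:-→d8:-→d9:-→d10:-→d11:-→d12:-→d13:-→d14:-→d15:-→d16:-→d17:-→d18:-→d19:-→d20:H6→d21:-→d22:-→d23:-→d24:H3→d25:H2→d26:-→d27:-→d28:-→d29:-→d30:-→d31:-→d32:H3 -> H3
  + 164.111.26.0/24 (H5) depth=24
  + 164.111.26.200/30 (H5) depth=30
  lookup 232.0.111.226: bits 11101000 walk d0:H0→d1:-→d2:-→d3:-→d4:-→d5:-→d6:-→d7:-→d8:H6 -> H6
  lookup 164.111.26.201: bits 10100100011011110001101011001001 walk d0:H0→d1:-→d2:-→d3:-→d4:-→d5:-→d6:-→d7:-→d8:-→d9:-→d10:-→d11:-→d12:-→d13:-→d14:-→d15:-→d16:-→d17:-→d18:-→d19:-→d20:H6→d21:-→d22:-→d23:-→d24:H5→d25:H2→d26:-→d27:-→d28:-→d29:-→d30:H5→d31:-→d32:H3 -> H3
  + 164.111.0.0/16 (H0) depth=16

== LOOKUPS ==
["H6","H6","H3","H5","H0","H3","H6","H3"]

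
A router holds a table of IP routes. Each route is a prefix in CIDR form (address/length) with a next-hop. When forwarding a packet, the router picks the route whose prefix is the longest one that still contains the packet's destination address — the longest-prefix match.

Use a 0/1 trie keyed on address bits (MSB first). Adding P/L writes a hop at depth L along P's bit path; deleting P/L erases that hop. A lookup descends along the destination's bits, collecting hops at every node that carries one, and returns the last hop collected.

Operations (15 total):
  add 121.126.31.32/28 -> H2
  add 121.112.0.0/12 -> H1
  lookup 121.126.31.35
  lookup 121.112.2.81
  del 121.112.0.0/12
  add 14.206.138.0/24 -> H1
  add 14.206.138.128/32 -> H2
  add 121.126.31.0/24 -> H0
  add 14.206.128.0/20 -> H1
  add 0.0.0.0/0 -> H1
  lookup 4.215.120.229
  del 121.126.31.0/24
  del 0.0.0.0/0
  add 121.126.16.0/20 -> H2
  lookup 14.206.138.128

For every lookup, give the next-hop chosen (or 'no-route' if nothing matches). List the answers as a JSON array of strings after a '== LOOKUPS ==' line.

Trace:
  add 121.126.31.32/28 -> H2 at depth 28
  add 121.112.0.0/12 -> H1 at depth 12
  lookup 121.126.31.35: bits 0111100101111110000111110010 walk d0:-→d1:-→d2:-→d3:-→d4:-→d5:-→d6:-→d7:-→d8:-→d9:-→d10:-→d11:-→d12:H1→d13:-→d14:-→d15:-→d16:-→d17:-→d18:-→d19:-→d20:-→d21:-→d22:-→d23:-→d24:-→d25:-→d26:-→d27:-→d28:H2 -> H2
  lookup 121.112.2.81: bits 011110010111 walk d0:-→d1:-→d2:-→d3:-→d4:-→d5:-→d6:-→d7:-→d8:-→d9:-→d10:-→d11:-→d12:H1 -> H1
  del 121.112.0.0/12 (clear depth 12)
  add 14.206.138.0/24 -> H1 at depth 24
  add 14.206.138.128/32 -> H2 at depth 32
  add 121.126.31.0/24 -> H0 at depth 24
  add 14.206.128.0/20 -> H1 at depth 20
  add 0.0.0.0/0 -> H1 at depth 0
  lookup 4.215.120.229: bits 0000 walk d0:H1→d1:-→d2:-→d3:-→d4:- -> H1
  del 121.126.31.0/24 (clear depth 24)
  del 0.0.0.0/0 (clear depth 0)
  add 121.126.16.0/20 -> H2 at depth 20
  lookup 14.206.138.128: bits 00001110110011101000101010000000 walk d0:-→d1:-→d2:-→d3:-→d4:-→d5:-→d6:-→d7:-→d8:-→d9:-→d10:-→d11:-→d12:-→d13:-→d14:-→d15:-→d16:-→d17:-→d18:-→d19:-→d20:H1→d21:-→d22:-→d23:-→d24:H1→d25:-→d26:-→d27:-→d28:-→d29:-→d30:-→d31:-→d32:H2 -> H2

== LOOKUPS ==
["H2","H1","H1","H2"]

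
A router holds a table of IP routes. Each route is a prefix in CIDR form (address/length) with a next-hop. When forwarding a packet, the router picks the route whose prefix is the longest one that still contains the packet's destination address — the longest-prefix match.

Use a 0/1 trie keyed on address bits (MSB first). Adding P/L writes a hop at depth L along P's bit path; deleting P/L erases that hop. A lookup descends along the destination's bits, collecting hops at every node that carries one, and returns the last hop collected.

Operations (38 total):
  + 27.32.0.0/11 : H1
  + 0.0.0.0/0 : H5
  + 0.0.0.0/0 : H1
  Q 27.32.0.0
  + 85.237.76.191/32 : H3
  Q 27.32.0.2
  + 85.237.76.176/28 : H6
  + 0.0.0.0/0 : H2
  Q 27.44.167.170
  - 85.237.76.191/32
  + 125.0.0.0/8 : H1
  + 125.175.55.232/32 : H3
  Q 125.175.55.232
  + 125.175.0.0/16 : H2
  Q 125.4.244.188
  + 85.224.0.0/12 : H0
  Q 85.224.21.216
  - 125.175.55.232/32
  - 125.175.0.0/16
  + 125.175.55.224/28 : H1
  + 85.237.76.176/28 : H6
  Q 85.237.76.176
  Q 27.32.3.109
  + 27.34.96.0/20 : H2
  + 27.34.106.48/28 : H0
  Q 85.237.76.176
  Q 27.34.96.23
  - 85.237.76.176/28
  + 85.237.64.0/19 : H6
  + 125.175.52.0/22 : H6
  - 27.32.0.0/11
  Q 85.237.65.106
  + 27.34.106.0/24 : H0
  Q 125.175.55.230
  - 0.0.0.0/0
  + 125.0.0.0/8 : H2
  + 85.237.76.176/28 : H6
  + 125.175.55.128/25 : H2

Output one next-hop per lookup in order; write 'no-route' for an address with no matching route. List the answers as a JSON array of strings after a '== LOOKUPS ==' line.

Apply in order:
  + 27.32.0.0/11 (H1) depth=11
  + 0.0.0.0/0 (H5) depth=0
  + 0.0.0.0/0 (H1) depth=0
  lookup 27.32.0.0: bits 00011011001 walk d0:H1→d1:-→d2:-→d3:-→d4:-→d5:-→d6:-→d7:-→d8:-→d9:-→d10:-→d11:H1 -> H1
  + 85.237.76.191/32 (H3) depth=32
  lookup 27.32.0.2: bits 00011011001 walk d0:H1→d1:-→d2:-→d3:-→d4:-→d5:-→d6:-→d7:-→d8:-→d9:-→d10:-→d11:H1 -> H1
  + 85.237.76.176/28 (H6) depth=28
  + 0.0.0.0/0 (H2) depth=0
  lookup 27.44.167.170: bits 00011011001 walk d0:H2→d1:-→d2:-→d3:-→d4:-→d5:-→d6:-→d7:-→d8:-→d9:-→d10:-→d11:H1 -> H1
  del 85.237.76.191/32 (clear depth 32)
  + 125.0.0.0/8 (H1) depth=8
  + 125.175.55.232/32 (H3) depth=32
  lookup 125.175.55.232: bits 01111101101011110011011111101000 walk d0:H2→d1:-→d2:-→d3:-→d4:-→d5:-→d6:-→d7:-→d8:H1→d9:-→d10:-→d11:-→d12:-→d13:-→d14:-→d15:-→d16:-→d17:-→d18:-→d19:-→d20:-→d21:-→d22:-→d23:-→d24:-→d25:-→d26:-→d27:-→d28:-→d29:-→d30:-→d31:-→d32:H3 -> H3
  + 125.175.0.0/16 (H2) depth=16
  lookup 125.4.244.188: bits 01111101 walk d0:H2→d1:-→d2:-→d3:-→d4:-→d5:-→d6:-→d7:-→d8:H1 -> H1
  + 85.224.0.0/12 (H0) depth=12
  lookup 85.224.21.216: bits 010101011110 walk d0:H2→d1:-→d2:-→d3:-→d4:-→d5:-→d6:-→d7:-→d8:-→d9:-→d10:-→d11:-→d12:H0 -> H0
  del 125.175.55.232/32 (clear depth 32)
  del 125.175.0.0/16 (clear depth 16)
  + 125.175.55.224/28 (H1) depth=28
  + 85.237.76.176/28 (H6) depth=28
  lookup 85.237.76.176: bits 0101010111101101010011001011 walk d0:H2→d1:-→d2:-→d3:-→d4:-→d5:-→d6:-→d7:-→d8:-→d9:-→d10:-→d11:-→d12:H0→d13:-→d14:-→d15:-→d16:-→d17:-→d18:-→d19:-→d20:-→d21:-→d22:-→d23:-→d24:-→d25:-→d26:-→d27:-→d28:H6 -> H6
  lookup 27.32.3.109: bits 00011011001 walk d0:H2→d1:-→d2:-→d3:-→d4:-→d5:-→d6:-→d7:-→d8:-→d9:-→d10:-→d11:H1 -> H1
  + 27.34.96.0/20 (H2) depth=20
  + 27.34.106.48/28 (H0) depth=28
  lookup 85.237.76.176: bits 0101010111101101010011001011 walk d0:H2→d1:-→d2:-→d3:-→d4:-→d5:-→d6:-→d7:-→d8:-→d9:-→d10:-→d11:-→d12:H0→d13:-→d14:-→d15:-→d16:-→d17:-→d18:-→d19:-→d20:-→d21:-→d22:-→d23:-→d24:-→d25:-→d26:-→d27:-→d28:H6 -> H6
  lookup 27.34.96.23: bits 00011011001000100110 walk d0:H2→d1:-→d2:-→d3:-→d4:-→d5:-→d6:-→d7:-→d8:-→d9:-→d10:-→d11:H1→d12:-→d13:-→d14:-→d15:-→d16:-→d17:-→d18:-→d19:-→d20:H2 -> H2
  del 85.237.76.176/28 (clear depth 28)
  + 85.237.64.0/19 (H6) depth=19
  + 125.175.52.0/22 (H6) depth=22
  del 27.32.0.0/11 (clear depth 11)
  lookup 85.237.65.106: bits 01010101111011010100 walk d0:H2→d1:-→d2:-→d3:-→d4:-→d5:-→d6:-→d7:-→d8:-→d9:-→d10:-→d11:-→d12:H0→d13:-→d14:-→d15:-→d16:-→d17:-→d18:-→d19:H6→d20:- -> H6
  + 27.34.106.0/24 (H0) depth=24
  lookup 125.175.55.230: bits 0111110110101111001101111110 walk d0:H2→d1:-→d2:-→d3:-→d4:-→d5:-→d6:-→d7:-→d8:H1→d9:-→d10:-→d11:-→d12:-→d13:-→d14:-→d15:-→d16:-→d17:-→d18:-→d19:-→d20:-→d21:-→d22:H6→d23:-→d24:-→d25:-→d26:-→d27:-→d28:H1 -> H1
  del 0.0.0.0/0 (clear depth 0)
  + 125.0.0.0/8 (H2) depth=8
  + 85.237.76.176/28 (H6) depth=28
  + 125.175.55.128/25 (H2) depth=25

== LOOKUPS ==
["H1","H1","H1","H3","H1","H0","H6","H1","H6","H2","H6","H1"]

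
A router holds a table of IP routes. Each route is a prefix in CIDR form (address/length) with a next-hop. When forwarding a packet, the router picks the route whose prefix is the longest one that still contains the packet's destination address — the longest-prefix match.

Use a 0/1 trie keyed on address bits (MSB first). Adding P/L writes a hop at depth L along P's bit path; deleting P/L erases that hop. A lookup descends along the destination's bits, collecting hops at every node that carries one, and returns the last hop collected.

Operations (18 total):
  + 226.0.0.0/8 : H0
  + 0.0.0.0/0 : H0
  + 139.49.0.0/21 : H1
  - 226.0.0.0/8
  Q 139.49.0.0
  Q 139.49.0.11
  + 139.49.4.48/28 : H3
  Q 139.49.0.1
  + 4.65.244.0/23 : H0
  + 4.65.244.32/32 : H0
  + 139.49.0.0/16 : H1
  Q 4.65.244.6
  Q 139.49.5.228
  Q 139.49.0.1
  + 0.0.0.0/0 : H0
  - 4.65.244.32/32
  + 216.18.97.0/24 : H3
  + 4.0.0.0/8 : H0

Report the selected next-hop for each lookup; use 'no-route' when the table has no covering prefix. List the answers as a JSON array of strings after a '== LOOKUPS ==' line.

Apply in order:
  add 226.0.0.0/8 -> H0 at depth 8
  add 0.0.0.0/0 -> H0 at depth 0
  add 139.49.0.0/21 -> H1 at depth 21
  - 226.0.0.0/8 clear@8
  lookup 139.49.0.0: bits 100010110011000100000 walk d0:H0→d1:-→d2:-→d3:-→d4:-→d5:-→d6:-→d7:-→d8:-→d9:-→d10:-→d11:-→d12:-→d13:-→d14:-→d15:-→d16:-→d17:-→d18:-→d19:-→d20:-→d21:H1 -> H1
  lookup 139.49.0.11: bits 100010110011000100000 walk d0:H0→d1:-→d2:-→d3:-→d4:-→d5:-→d6:-→d7:-→d8:-→d9:-→d10:-→d11:-→d12:-→d13:-→d14:-→d15:-→d16:-→d17:-→d18:-→d19:-→d20:-→d21:H1 -> H1
  add 139.49.4.48/28 -> H3 at depth 28
  lookup 139.49.0.1: bits 100010110011000100000 walk d0:H0→d1:-→d2:-→d3:-→d4:-→d5:-→d6:-→d7:-→d8:-→d9:-→d10:-→d11:-→d12:-→d13:-→d14:-→d15:-→d16:-→d17:-→d18:-→d19:-→d20:-→d21:H1 -> H1
  add 4.65.244.0/23 -> H0 at depth 23
  add 4.65.244.32/32 -> H0 at depth 32
  add 139.49.0.0/16 -> H1 at depth 16
  lookup 4.65.244.6: bits 00000100010000011111010000 walk d0:H0→d1:-→d2:-→d3:-→d4:-→d5:-→d6:-→d7:-→d8:-→d9:-→d10:-→d11:-→d12:-→d13:-→d14:-→d15:-→d16:-→d17:-→d18:-→d19:-→d20:-→d21:-→d22:-→d23:H0→d24:-→d25:-→d26:- -> H0
  lookup 139.49.5.228: bits 10001011001100010000010 walk d0:H0→d1:-→d2:-→d3:-→d4:-→d5:-→d6:-→d7:-→d8:-→d9:-→d10:-→d11:-→d12:-→d13:-→d14:-→d15:-→d16:H1→d17:-→d18:-→d19:-→d20:-→d21:H1→d22:-→d23:- -> H1
  lookup 139.49.0.1: bits 100010110011000100000 walk d0:H0→d1:-→d2:-→d3:-→d4:-→d5:-→d6:-→d7:-→d8:-→d9:-→d10:-→d11:-→d12:-→d13:-→d14:-→d15:-→d16:H1→d17:-→d18:-→d19:-→d20:-→d21:H1 -> H1
  add 0.0.0.0/0 -> H0 at depth 0
  - 4.65.244.32/32 clear@32
  add 216.18.97.0/24 -> H3 at depth 24
  add 4.0.0.0/8 -> H0 at depth 8

== LOOKUPS ==
["H1","H1","H1","H0","H1","H1"]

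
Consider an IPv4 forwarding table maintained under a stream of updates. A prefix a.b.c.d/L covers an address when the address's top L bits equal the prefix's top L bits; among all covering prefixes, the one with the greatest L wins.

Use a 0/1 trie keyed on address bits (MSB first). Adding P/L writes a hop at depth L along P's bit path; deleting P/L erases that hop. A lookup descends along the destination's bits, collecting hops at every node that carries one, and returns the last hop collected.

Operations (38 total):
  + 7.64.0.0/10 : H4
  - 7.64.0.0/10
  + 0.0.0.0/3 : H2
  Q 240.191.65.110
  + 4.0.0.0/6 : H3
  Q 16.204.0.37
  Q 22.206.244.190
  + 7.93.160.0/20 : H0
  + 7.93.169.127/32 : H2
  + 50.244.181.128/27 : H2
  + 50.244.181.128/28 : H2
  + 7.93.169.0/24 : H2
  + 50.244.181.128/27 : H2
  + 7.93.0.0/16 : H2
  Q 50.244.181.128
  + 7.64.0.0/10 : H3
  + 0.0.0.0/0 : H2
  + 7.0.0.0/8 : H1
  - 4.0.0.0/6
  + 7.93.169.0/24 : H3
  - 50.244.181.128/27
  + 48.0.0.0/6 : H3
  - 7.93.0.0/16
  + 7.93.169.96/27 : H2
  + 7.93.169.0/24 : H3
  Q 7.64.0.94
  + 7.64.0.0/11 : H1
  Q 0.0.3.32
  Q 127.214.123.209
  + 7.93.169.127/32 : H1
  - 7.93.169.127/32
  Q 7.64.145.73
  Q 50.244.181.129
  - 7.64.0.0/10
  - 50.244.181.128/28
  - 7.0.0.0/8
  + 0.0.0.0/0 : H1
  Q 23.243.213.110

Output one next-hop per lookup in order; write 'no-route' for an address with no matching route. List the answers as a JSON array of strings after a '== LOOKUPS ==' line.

Apply in order:
  + 7.64.0.0/10 (H4) depth=10
  - 7.64.0.0/10 clear@10
  + 0.0.0.0/3 (H2) depth=3
  ? 240.191.65.110  path d0:-  best=no-route
  + 4.0.0.0/6 (H3) depth=6
  ? 16.204.0.37  path d0:-→d1:-→d2:-→d3:H2  best=H2
  ? 22.206.244.190  path d0:-→d1:-→d2:-→d3:H2  best=H2
  + 7.93.160.0/20 (H0) depth=20
  + 7.93.169.127/32 (H2) depth=32
  + 50.244.181.128/27 (H2) depth=27
  + 50.244.181.128/28 (H2) depth=28
  + 7.93.169.0/24 (H2) depth=24
  + 50.244.181.128/27 (H2) depth=27
  + 7.93.0.0/16 (H2) depth=16
  ? 50.244.181.128  path d0:-→d1:-→d2:-→d3:-→d4:-→d5:-→d6:-→d7:-→d8:-→d9:-→d10:-→d11:-→d12:-→d13:-→d14:-→d15:-→d16:-→d17:-→d18:-→d19:-→d20:-→d21:-→d22:-→d23:-→d24:-→d25:-→d26:-→d27:H2→d28:H2  best=H2
  + 7.64.0.0/10 (H3) depth=10
  + 0.0.0.0/0 (H2) depth=0
  + 7.0.0.0/8 (H1) depth=8
  - 4.0.0.0/6 clear@6
  + 7.93.169.0/24 (H3) depth=24
  - 50.244.181.128/27 clear@27
  + 48.0.0.0/6 (H3) depth=6
  - 7.93.0.0/16 clear@16
  + 7.93.169.96/27 (H2) depth=27
  + 7.93.169.0/24 (H3) depth=24
  ? 7.64.0.94  path d0:H2→d1:-→d2:-→d3:H2→d4:-→d5:-→d6:-→d7:-→d8:H1→d9:-→d10:H3→d11:-  best=H3
  + 7.64.0.0/11 (H1) depth=11
  ? 0.0.3.32  path d0:H2→d1:-→d2:-→d3:H2→d4:-→d5:-  best=H2
  ? 127.214.123.209  path d0:H2→d1:-  best=H2
  + 7.93.169.127/32 (H1) depth=32
  - 7.93.169.127/32 clear@32
  ? 7.64.145.73  path d0:H2→d1:-→d2:-→d3:H2→d4:-→d5:-→d6:-→d7:-→d8:H1→d9:-→d10:H3→d11:H1  best=H1
  ? 50.244.181.129  path d0:H2→d1:-→d2:-→d3:-→d4:-→d5:-→d6:H3→d7:-→d8:-→d9:-→d10:-→d11:-→d12:-→d13:-→d14:-→d15:-→d16:-→d17:-→d18:-→d19:-→d20:-→d21:-→d22:-→d23:-→d24:-→d25:-→d26:-→d27:-→d28:H2  best=H2
  - 7.64.0.0/10 clear@10
  - 50.244.181.128/28 clear@28
  - 7.0.0.0/8 clear@8
  + 0.0.0.0/0 (H1) depth=0
  ? 23.243.213.110  path d0:H1→d1:-→d2:-→d3:H2  best=H2

== LOOKUPS ==
["no-route","H2","H2","H2","H3","H2","H2","H1","H2","H2"]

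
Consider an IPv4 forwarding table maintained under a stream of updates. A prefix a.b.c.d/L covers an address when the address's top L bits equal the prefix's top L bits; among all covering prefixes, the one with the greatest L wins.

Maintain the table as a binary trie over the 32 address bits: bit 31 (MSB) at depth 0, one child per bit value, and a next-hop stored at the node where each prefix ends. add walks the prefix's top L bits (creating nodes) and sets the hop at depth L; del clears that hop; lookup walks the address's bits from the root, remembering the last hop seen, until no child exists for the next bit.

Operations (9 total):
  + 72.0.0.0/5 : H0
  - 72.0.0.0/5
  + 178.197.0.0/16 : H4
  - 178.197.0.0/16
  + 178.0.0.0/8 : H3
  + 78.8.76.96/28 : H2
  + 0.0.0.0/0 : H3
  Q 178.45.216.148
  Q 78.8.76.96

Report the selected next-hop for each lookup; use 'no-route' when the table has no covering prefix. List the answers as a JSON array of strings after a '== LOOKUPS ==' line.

Trace:
  add 72.0.0.0/5 -> H0 at depth 5
  - 72.0.0.0/5 clear@5
  add 178.197.0.0/16 -> H4 at depth 16
  - 178.197.0.0/16 clear@16
  add 178.0.0.0/8 -> H3 at depth 8
  add 78.8.76.96/28 -> H2 at depth 28
  add 0.0.0.0/0 -> H3 at depth 0
  lookup 178.45.216.148: bits 10110010 walk d0:H3→d1:-→d2:-→d3:-→d4:-→d5:-→d6:-→d7:-→d8:H3 -> H3
  lookup 78.8.76.96: bits 0100111000001000010011000110 walk d0:H3→d1:-→d2:-→d3:-→d4:-→d5:-→d6:-→d7:-→d8:-→d9:-→d10:-→d11:-→d12:-→d13:-→d14:-→d15:-→d16:-→d17:-→d18:-→d19:-→d20:-→d21:-→d22:-→d23:-→d24:-→d25:-→d26:-→d27:-→d28:H2 -> H2

== LOOKUPS ==
["H3","H2"]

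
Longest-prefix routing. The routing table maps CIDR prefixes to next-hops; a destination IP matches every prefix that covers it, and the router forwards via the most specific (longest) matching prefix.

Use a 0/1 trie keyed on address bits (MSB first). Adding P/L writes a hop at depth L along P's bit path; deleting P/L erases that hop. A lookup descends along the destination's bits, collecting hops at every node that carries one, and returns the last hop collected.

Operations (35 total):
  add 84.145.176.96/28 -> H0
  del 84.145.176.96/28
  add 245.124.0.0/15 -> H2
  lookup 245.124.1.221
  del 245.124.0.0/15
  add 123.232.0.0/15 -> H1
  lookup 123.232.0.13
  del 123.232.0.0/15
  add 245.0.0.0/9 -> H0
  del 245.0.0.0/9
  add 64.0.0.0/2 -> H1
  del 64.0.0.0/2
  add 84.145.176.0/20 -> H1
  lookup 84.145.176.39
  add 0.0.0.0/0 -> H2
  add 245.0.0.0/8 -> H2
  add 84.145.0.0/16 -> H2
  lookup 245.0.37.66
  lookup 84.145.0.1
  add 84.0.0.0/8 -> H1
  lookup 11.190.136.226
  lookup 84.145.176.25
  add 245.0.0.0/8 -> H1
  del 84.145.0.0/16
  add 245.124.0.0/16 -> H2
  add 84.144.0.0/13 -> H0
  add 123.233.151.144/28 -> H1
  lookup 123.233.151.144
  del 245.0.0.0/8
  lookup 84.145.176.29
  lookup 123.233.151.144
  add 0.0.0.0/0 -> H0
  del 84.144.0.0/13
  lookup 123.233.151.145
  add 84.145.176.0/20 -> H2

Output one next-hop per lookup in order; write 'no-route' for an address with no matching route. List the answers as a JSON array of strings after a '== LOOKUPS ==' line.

Process each operation:
  add 84.145.176.96/28 -> H0 at depth 28
  del 84.145.176.96/28 (clear depth 28)
  add 245.124.0.0/15 -> H2 at depth 15
  lookup 245.124.1.221: bits 111101010111110 walk d0:-→d1:-→d2:-→d3:-→d4:-→d5:-→d6:-→d7:-→d8:-→d9:-→d10:-→d11:-→d12:-→d13:-→d14:-→d15:H2 -> H2
  del 245.124.0.0/15 (clear depth 15)
  add 123.232.0.0/15 -> H1 at depth 15
  lookup 123.232.0.13: bits 011110111110100 walk d0:-→d1:-→d2:-→d3:-→d4:-→d5:-→d6:-→d7:-→d8:-→d9:-→d10:-→d11:-→d12:-→d13:-→d14:-→d15:H1 -> H1
  del 123.232.0.0/15 (clear depth 15)
  add 245.0.0.0/9 -> H0 at depth 9
  del 245.0.0.0/9 (clear depth 9)
  add 64.0.0.0/2 -> H1 at depth 2
  del 64.0.0.0/2 (clear depth 2)
  add 84.145.176.0/20 -> H1 at depth 20
  lookup 84.145.176.39: bits 0101010010010001101100000 walk d0:-→d1:-→d2:-→d3:-→d4:-→d5:-→d6:-→d7:-→d8:-→d9:-→d10:-→d11:-→d12:-→d13:-→d14:-→d15:-→d16:-→d17:-→d18:-→d19:-→d20:H1→d21:-→d22:-→d23:-→d24:-→d25:- -> H1
  add 0.0.0.0/0 -> H2 at depth 0
  add 245.0.0.0/8 -> H2 at depth 8
  add 84.145.0.0/16 -> H2 at depth 16
  lookup 245.0.37.66: bits 111101010 walk d0:H2→d1:-→d2:-→d3:-→d4:-→d5:-→d6:-→d7:-→d8:H2→d9:- -> H2
  lookup 84.145.0.1: bits 0101010010010001 walk d0:H2→d1:-→d2:-→d3:-→d4:-→d5:-→d6:-→d7:-→d8:-→d9:-→d10:-→d11:-→d12:-→d13:-→d14:-→d15:-→d16:H2 -> H2
  add 84.0.0.0/8 -> H1 at depth 8
  lookup 11.190.136.226: bits 0 walk d0:H2→d1:- -> H2
  lookup 84.145.176.25: bits 0101010010010001101100000 walk d0:H2→d1:-→d2:-→d3:-→d4:-→d5:-→d6:-→d7:-→d8:H1→d9:-→d10:-→d11:-→d12:-→d13:-→d14:-→d15:-→d16:H2→d17:-→d18:-→d19:-→d20:H1→d21:-→d22:-→d23:-→d24:-→d25:- -> H1
  add 245.0.0.0/8 -> H1 at depth 8
  del 84.145.0.0/16 (clear depth 16)
  add 245.124.0.0/16 -> H2 at depth 16
  add 84.144.0.0/13 -> H0 at depth 13
  add 123.233.151.144/28 -> H1 at depth 28
  lookup 123.233.151.144: bits 0111101111101001100101111001 walk d0:H2→d1:-→d2:-→d3:-→d4:-→d5:-→d6:-→d7:-→d8:-→d9:-→d10:-→d11:-→d12:-→d13:-→d14:-→d15:-→d16:-→d17:-→d18:-→d19:-→d20:-→d21:-→d22:-→d23:-→d24:-→d25:-→d26:-→d27:-→d28:H1 -> H1
  del 245.0.0.0/8 (clear depth 8)
  lookup 84.145.176.29: bits 0101010010010001101100000 walk d0:H2→d1:-→d2:-→d3:-→d4:-→d5:-→d6:-→d7:-→d8:H1→d9:-→d10:-→d11:-→d12:-→d13:H0→d14:-→d15:-→d16:-→d17:-→d18:-→d19:-→d20:H1→d21:-→d22:-→d23:-→d24:-→d25:- -> H1
  lookup 123.233.151.144: bits 0111101111101001100101111001 walk d0:H2→d1:-→d2:-→d3:-→d4:-→d5:-→d6:-→d7:-→d8:-→d9:-→d10:-→d11:-→d12:-→d13:-→d14:-→d15:-→d16:-→d17:-→d18:-→d19:-→d20:-→d21:-→d22:-→d23:-→d24:-→d25:-→d26:-→d27:-→d28:H1 -> H1
  add 0.0.0.0/0 -> H0 at depth 0
  del 84.144.0.0/13 (clear depth 13)
  lookup 123.233.151.145: bits 0111101111101001100101111001 walk d0:H0→d1:-→d2:-→d3:-→d4:-→d5:-→d6:-→d7:-→d8:-→d9:-→d10:-→d11:-→d12:-→d13:-→d14:-→d15:-→d16:-→d17:-→d18:-→d19:-→d20:-→d21:-→d22:-→d23:-→d24:-→d25:-→d26:-→d27:-→d28:H1 -> H1
  add 84.145.176.0/20 -> H2 at depth 20

== LOOKUPS ==
["H2","H1","H1","H2","H2","H2","H1","H1","H1","H1","H1"]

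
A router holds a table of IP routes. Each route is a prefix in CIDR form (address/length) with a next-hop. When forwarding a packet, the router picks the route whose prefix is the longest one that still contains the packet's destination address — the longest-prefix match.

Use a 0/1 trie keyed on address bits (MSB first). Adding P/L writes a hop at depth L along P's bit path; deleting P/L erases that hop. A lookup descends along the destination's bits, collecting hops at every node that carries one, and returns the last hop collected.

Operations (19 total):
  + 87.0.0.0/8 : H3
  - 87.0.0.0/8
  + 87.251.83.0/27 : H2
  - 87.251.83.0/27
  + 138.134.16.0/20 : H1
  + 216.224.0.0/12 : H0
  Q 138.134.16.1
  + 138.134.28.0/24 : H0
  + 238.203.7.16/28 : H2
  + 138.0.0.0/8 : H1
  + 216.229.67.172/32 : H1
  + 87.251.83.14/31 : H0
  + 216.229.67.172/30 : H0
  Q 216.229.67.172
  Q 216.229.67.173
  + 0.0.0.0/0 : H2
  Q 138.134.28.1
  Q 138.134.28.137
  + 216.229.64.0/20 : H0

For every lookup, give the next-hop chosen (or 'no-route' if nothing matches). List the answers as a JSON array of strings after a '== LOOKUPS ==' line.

Process each operation:
  + 87.0.0.0/8 (H3) depth=8
  - 87.0.0.0/8 clear@8
  + 87.251.83.0/27 (H2) depth=27
  - 87.251.83.0/27 clear@27
  + 138.134.16.0/20 (H1) depth=20
  + 216.224.0.0/12 (H0) depth=12
  ? 138.134.16.1  path d0:-→d1:-→d2:-→d3:-→d4:-→d5:-→d6:-→d7:-→d8:-→d9:-→d10:-→d11:-→d12:-→d13:-→d14:-→d15:-→d16:-→d17:-→d18:-→d19:-→d20:H1  best=H1
  + 138.134.28.0/24 (H0) depth=24
  + 238.203.7.16/28 (H2) depth=28
  + 138.0.0.0/8 (H1) depth=8
  + 216.229.67.172/32 (H1) depth=32
  + 87.251.83.14/31 (H0) depth=31
  + 216.229.67.172/30 (H0) depth=30
  ? 216.229.67.172  path d0:-→d1:-→d2:-→d3:-→d4:-→d5:-→d6:-→d7:-→d8:-→d9:-→d10:-→d11:-→d12:H0→d13:-→d14:-→d15:-→d16:-→d17:-→d18:-→d19:-→d20:-→d21:-→d22:-→d23:-→d24:-→d25:-→d26:-→d27:-→d28:-→d29:-→d30:H0→d31:-→d32:H1  best=H1
  ? 216.229.67.173  path d0:-→d1:-→d2:-→d3:-→d4:-→d5:-→d6:-→d7:-→d8:-→d9:-→d10:-→d11:-→d12:H0→d13:-→d14:-→d15:-→d16:-→d17:-→d18:-→d19:-→d20:-→d21:-→d22:-→d23:-→d24:-→d25:-→d26:-→d27:-→d28:-→d29:-→d30:H0→d31:-  best=H0
  + 0.0.0.0/0 (H2) depth=0
  ? 138.134.28.1  path d0:H2→d1:-→d2:-→d3:-→d4:-→d5:-→d6:-→d7:-→d8:H1→d9:-→d10:-→d11:-→d12:-→d13:-→d14:-→d15:-→d16:-→d17:-→d18:-→d19:-→d20:H1→d21:-→d22:-→d23:-→d24:H0  best=H0
  ? 138.134.28.137  path d0:H2→d1:-→d2:-→d3:-→d4:-→d5:-→d6:-→d7:-→d8:H1→d9:-→d10:-→d11:-→d12:-→d13:-→d14:-→d15:-→d16:-→d17:-→d18:-→d19:-→d20:H1→d21:-→d22:-→d23:-→d24:H0  best=H0
  + 216.229.64.0/20 (H0) depth=20

== LOOKUPS ==
["H1","H1","H0","H0","H0"]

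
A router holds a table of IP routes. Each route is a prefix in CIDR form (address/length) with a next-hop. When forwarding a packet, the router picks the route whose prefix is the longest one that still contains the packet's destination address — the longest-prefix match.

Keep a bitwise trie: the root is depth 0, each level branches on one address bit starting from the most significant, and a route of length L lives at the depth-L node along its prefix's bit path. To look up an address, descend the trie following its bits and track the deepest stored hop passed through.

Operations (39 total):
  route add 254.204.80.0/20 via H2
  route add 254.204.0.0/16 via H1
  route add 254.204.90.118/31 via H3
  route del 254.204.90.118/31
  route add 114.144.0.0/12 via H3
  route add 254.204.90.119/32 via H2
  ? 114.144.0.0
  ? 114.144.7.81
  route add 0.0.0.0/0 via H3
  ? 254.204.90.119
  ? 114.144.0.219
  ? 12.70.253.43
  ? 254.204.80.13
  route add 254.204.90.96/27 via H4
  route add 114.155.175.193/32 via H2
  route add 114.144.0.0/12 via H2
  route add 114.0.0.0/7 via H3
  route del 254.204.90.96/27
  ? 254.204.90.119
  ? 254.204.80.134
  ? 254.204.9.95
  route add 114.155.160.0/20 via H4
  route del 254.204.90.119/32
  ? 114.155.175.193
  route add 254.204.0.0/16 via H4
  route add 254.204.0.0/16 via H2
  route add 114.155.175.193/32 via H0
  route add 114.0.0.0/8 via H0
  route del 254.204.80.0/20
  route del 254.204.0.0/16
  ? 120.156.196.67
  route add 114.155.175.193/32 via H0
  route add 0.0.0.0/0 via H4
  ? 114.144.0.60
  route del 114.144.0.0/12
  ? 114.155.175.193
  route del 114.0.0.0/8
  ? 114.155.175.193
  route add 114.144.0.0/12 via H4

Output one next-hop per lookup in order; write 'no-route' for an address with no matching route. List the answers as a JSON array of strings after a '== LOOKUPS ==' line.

Process each operation:
  add 254.204.80.0/20 -> H2 at depth 20
  add 254.204.0.0/16 -> H1 at depth 16
  add 254.204.90.118/31 -> H3 at depth 31
  del 254.204.90.118/31 (clear depth 31)
  add 114.144.0.0/12 -> H3 at depth 12
  add 254.204.90.119/32 -> H2 at depth 32
  Q 114.144.0.0: descend 011100101001 ; hops seen [H3] ; pick H3
  Q 114.144.7.81: descend 011100101001 ; hops seen [H3] ; pick H3
  add 0.0.0.0/0 -> H3 at depth 0
  Q 254.204.90.119: descend 11111110110011000101101001110111 ; hops seen [H3,H1,H2,H2] ; pick H2
  Q 114.144.0.219: descend 011100101001 ; hops seen [H3,H3] ; pick H3
  Q 12.70.253.43: descend 0 ; hops seen [H3] ; pick H3
  Q 254.204.80.13: descend 11111110110011000101 ; hops seen [H3,H1,H2] ; pick H2
  add 254.204.90.96/27 -> H4 at depth 27
  add 114.155.175.193/32 -> H2 at depth 32
  add 114.144.0.0/12 -> H2 at depth 12
  add 114.0.0.0/7 -> H3 at depth 7
  del 254.204.90.96/27 (clear depth 27)
  Q 254.204.90.119: descend 11111110110011000101101001110111 ; hops seen [H3,H1,H2,H2] ; pick H2
  Q 254.204.80.134: descend 11111110110011000101 ; hops seen [H3,H1,H2] ; pick H2
  Q 254.204.9.95: descend 11111110110011000 ; hops seen [H3,H1] ; pick H1
  add 114.155.160.0/20 -> H4 at depth 20
  del 254.204.90.119/32 (clear depth 32)
  Q 114.155.175.193: descend 01110010100110111010111111000001 ; hops seen [H3,H3,H2,H4,H2] ; pick H2
  add 254.204.0.0/16 -> H4 at depth 16
  add 254.204.0.0/16 -> H2 at depth 16
  add 114.155.175.193/32 -> H0 at depth 32
  add 114.0.0.0/8 -> H0 at depth 8
  del 254.204.80.0/20 (clear depth 20)
  del 254.204.0.0/16 (clear depth 16)
  Q 120.156.196.67: descend 0111 ; hops seen [H3] ; pick H3
  add 114.155.175.193/32 -> H0 at depth 32
  add 0.0.0.0/0 -> H4 at depth 0
  Q 114.144.0.60: descend 011100101001 ; hops seen [H4,H3,H0,H2] ; pick H2
  del 114.144.0.0/12 (clear depth 12)
  Q 114.155.175.193: descend 01110010100110111010111111000001 ; hops seen [H4,H3,H0,H4,H0] ; pick H0
  del 114.0.0.0/8 (clear depth 8)
  Q 114.155.175.193: descend 01110010100110111010111111000001 ; hops seen [H4,H3,H4,H0] ; pick H0
  add 114.144.0.0/12 -> H4 at depth 12

== LOOKUPS ==
["H3","H3","H2","H3","H3","H2","H2","H2","H1","H2","H3","H2","H0","H0"]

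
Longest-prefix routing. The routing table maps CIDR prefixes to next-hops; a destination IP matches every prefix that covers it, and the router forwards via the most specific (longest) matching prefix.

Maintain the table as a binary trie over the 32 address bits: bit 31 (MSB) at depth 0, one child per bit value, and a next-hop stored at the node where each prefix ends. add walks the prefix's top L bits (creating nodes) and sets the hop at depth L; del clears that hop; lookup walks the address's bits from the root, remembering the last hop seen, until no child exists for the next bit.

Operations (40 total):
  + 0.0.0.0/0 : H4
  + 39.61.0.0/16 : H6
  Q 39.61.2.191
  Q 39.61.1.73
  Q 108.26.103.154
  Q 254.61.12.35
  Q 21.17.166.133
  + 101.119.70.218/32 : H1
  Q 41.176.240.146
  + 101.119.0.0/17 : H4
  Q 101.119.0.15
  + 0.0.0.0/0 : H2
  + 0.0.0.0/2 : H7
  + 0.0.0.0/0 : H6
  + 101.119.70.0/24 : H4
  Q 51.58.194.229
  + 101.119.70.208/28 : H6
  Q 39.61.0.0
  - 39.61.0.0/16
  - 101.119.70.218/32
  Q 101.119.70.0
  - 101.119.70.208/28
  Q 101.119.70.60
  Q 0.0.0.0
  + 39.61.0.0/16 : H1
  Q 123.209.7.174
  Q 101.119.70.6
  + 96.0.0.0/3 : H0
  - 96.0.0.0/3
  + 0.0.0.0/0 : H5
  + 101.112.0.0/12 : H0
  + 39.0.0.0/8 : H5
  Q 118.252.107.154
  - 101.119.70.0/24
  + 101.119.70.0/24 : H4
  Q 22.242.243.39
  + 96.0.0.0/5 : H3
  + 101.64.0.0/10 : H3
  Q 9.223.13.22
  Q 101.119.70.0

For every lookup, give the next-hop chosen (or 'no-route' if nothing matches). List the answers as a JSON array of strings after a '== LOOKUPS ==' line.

Trace:
  add 0.0.0.0/0 -> H4 at depth 0
  add 39.61.0.0/16 -> H6 at depth 16
  ? 39.61.2.191  path d0:H4→d1:-→d2:-→d3:-→d4:-→d5:-→d6:-→d7:-→d8:-→d9:-→d10:-→d11:-→d12:-→d13:-→d14:-→d15:-→d16:H6  best=H6
  ? 39.61.1.73  path d0:H4→d1:-→d2:-→d3:-→d4:-→d5:-→d6:-→d7:-→d8:-→d9:-→d10:-→d11:-→d12:-→d13:-→d14:-→d15:-→d16:H6  best=H6
  ? 108.26.103.154  path d0:H4→d1:-  best=H4
  ? 254.61.12.35  path d0:H4  best=H4
  ? 21.17.166.133  path d0:H4→d1:-→d2:-  best=H4
  add 101.119.70.218/32 -> H1 at depth 32
  ? 41.176.240.146  path d0:H4→d1:-→d2:-→d3:-→d4:-  best=H4
  add 101.119.0.0/17 -> H4 at depth 17
  ? 101.119.0.15  path d0:H4→d1:-→d2:-→d3:-→d4:-→d5:-→d6:-→d7:-→d8:-→d9:-→d10:-→d11:-→d12:-→d13:-→d14:-→d15:-→d16:-→d17:H4  best=H4
  add 0.0.0.0/0 -> H2 at depth 0
  add 0.0.0.0/2 -> H7 at depth 2
  add 0.0.0.0/0 -> H6 at depth 0
  add 101.119.70.0/24 -> H4 at depth 24
  ? 51.58.194.229  path d0:H6→d1:-→d2:H7→d3:-  best=H7
  add 101.119.70.208/28 -> H6 at depth 28
  ? 39.61.0.0  path d0:H6→d1:-→d2:H7→d3:-→d4:-→d5:-→d6:-→d7:-→d8:-→d9:-→d10:-→d11:-→d12:-→d13:-→d14:-→d15:-→d16:H6  best=H6
  - 39.61.0.0/16 clear@16
  - 101.119.70.218/32 clear@32
  ? 101.119.70.0  path d0:H6→d1:-→d2:-→d3:-→d4:-→d5:-→d6:-→d7:-→d8:-→d9:-→d10:-→d11:-→d12:-→d13:-→d14:-→d15:-→d16:-→d17:H4→d18:-→d19:-→d20:-→d21:-→d22:-→d23:-→d24:H4  best=H4
  - 101.119.70.208/28 clear@28
  ? 101.119.70.60  path d0:H6→d1:-→d2:-→d3:-→d4:-→d5:-→d6:-→d7:-→d8:-→d9:-→d10:-→d11:-→d12:-→d13:-→d14:-→d15:-→d16:-→d17:H4→d18:-→d19:-→d20:-→d21:-→d22:-→d23:-→d24:H4  best=H4
  ? 0.0.0.0  path d0:H6→d1:-→d2:H7  best=H7
  add 39.61.0.0/16 -> H1 at depth 16
  ? 123.209.7.174  path d0:H6→d1:-→d2:-→d3:-  best=H6
  ? 101.119.70.6  path d0:H6→d1:-→d2:-→d3:-→d4:-→d5:-→d6:-→d7:-→d8:-→d9:-→d10:-→d11:-→d12:-→d13:-→d14:-→d15:-→d16:-→d17:H4→d18:-→d19:-→d20:-→d21:-→d22:-→d23:-→d24:H4  best=H4
  add 96.0.0.0/3 -> H0 at depth 3
  - 96.0.0.0/3 clear@3
  add 0.0.0.0/0 -> H5 at depth 0
  add 101.112.0.0/12 -> H0 at depth 12
  add 39.0.0.0/8 -> H5 at depth 8
  ? 118.252.107.154  path d0:H5→d1:-→d2:-→d3:-  best=H5
  - 101.119.70.0/24 clear@24
  add 101.119.70.0/24 -> H4 at depth 24
  ? 22.242.243.39  path d0:H5→d1:-→d2:H7  best=H7
  add 96.0.0.0/5 -> H3 at depth 5
  add 101.64.0.0/10 -> H3 at depth 10
  ? 9.223.13.22  path d0:H5→d1:-→d2:H7  best=H7
  ? 101.119.70.0  path d0:H5→d1:-→d2:-→d3:-→d4:-→d5:H3→d6:-→d7:-→d8:-→d9:-→d10:H3→d11:-→d12:H0→d13:-→d14:-→d15:-→d16:-→d17:H4→d18:-→d19:-→d20:-→d21:-→d22:-→d23:-→d24:H4  best=H4

== LOOKUPS ==
["H6","H6","H4","H4","H4","H4","H4","H7","H6","H4","H4","H7","H6","H4","H5","H7","H7","H4"]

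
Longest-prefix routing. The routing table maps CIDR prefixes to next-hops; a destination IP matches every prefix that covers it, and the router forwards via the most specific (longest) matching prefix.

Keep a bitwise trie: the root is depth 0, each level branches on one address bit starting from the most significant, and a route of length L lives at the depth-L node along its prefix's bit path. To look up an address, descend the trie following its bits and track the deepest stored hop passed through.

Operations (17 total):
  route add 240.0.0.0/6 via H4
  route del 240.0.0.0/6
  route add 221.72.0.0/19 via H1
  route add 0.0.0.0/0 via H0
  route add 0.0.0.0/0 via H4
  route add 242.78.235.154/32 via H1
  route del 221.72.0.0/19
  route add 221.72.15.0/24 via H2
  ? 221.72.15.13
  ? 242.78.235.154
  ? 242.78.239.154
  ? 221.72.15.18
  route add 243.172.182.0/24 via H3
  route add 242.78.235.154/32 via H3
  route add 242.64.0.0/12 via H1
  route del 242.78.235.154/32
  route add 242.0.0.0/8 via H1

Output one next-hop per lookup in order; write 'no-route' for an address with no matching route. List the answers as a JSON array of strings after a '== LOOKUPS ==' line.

Trace:
  + 240.0.0.0/6 (H4) depth=6
  - 240.0.0.0/6 clear@6
  + 221.72.0.0/19 (H1) depth=19
  + 0.0.0.0/0 (H0) depth=0
  + 0.0.0.0/0 (H4) depth=0
  + 242.78.235.154/32 (H1) depth=32
  - 221.72.0.0/19 clear@19
  + 221.72.15.0/24 (H2) depth=24
  ? 221.72.15.13  path d0:H4→d1:-→d2:-→d3:-→d4:-→d5:-→d6:-→d7:-→d8:-→d9:-→d10:-→d11:-→d12:-→d13:-→d14:-→d15:-→d16:-→d17:-→d18:-→d19:-→d20:-→d21:-→d22:-→d23:-→d24:H2  best=H2
  ? 242.78.235.154  path d0:H4→d1:-→d2:-→d3:-→d4:-→d5:-→d6:-→d7:-→d8:-→d9:-→d10:-→d11:-→d12:-→d13:-→d14:-→d15:-→d16:-→d17:-→d18:-→d19:-→d20:-→d21:-→d22:-→d23:-→d24:-→d25:-→d26:-→d27:-→d28:-→d29:-→d30:-→d31:-→d32:H1  best=H1
  ? 242.78.239.154  path d0:H4→d1:-→d2:-→d3:-→d4:-→d5:-→d6:-→d7:-→d8:-→d9:-→d10:-→d11:-→d12:-→d13:-→d14:-→d15:-→d16:-→d17:-→d18:-→d19:-→d20:-→d21:-  best=H4
  ? 221.72.15.18  path d0:H4→d1:-→d2:-→d3:-→d4:-→d5:-→d6:-→d7:-→d8:-→d9:-→d10:-→d11:-→d12:-→d13:-→d14:-→d15:-→d16:-→d17:-→d18:-→d19:-→d20:-→d21:-→d22:-→d23:-→d24:H2  best=H2
  + 243.172.182.0/24 (H3) depth=24
  + 242.78.235.154/32 (H3) depth=32
  + 242.64.0.0/12 (H1) depth=12
  - 242.78.235.154/32 clear@32
  + 242.0.0.0/8 (H1) depth=8

== LOOKUPS ==
["H2","H1","H4","H2"]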